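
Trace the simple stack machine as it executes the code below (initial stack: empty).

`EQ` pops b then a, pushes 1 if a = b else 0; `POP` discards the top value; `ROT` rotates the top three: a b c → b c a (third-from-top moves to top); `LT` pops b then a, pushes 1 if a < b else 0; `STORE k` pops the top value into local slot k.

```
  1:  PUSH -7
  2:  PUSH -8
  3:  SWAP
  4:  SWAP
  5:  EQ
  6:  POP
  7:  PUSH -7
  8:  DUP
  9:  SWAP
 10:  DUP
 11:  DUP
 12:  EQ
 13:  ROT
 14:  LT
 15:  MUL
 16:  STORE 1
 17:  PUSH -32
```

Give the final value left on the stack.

PUSH -7  -> -7
PUSH -8  -> -7 -8
SWAP     -> -8 -7
SWAP     -> -7 -8
EQ       -> 0
POP      -> (empty)
PUSH -7  -> -7
DUP      -> -7 -7
SWAP     -> -7 -7
DUP      -> -7 -7 -7
DUP      -> -7 -7 -7 -7
EQ       -> -7 -7 1
ROT      -> -7 1 -7
LT       -> -7 0
MUL      -> 0
STORE 1  -> (empty)
PUSH -32 -> -32

-32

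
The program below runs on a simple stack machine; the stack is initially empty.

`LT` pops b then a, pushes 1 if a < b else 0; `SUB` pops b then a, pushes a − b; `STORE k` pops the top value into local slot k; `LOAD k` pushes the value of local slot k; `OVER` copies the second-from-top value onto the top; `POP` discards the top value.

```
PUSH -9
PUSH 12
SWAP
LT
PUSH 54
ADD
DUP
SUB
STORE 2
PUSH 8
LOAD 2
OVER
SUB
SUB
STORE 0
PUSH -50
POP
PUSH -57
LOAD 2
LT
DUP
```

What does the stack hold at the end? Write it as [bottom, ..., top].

[1, 1]

PUSH -9  -> [-9]
PUSH 12  -> [-9, 12]
SWAP     -> [12, -9]
LT       -> [0]
PUSH 54  -> [0, 54]
ADD      -> [54]
DUP      -> [54, 54]
SUB      -> [0]
STORE 2  -> []
PUSH 8   -> [8]
LOAD 2   -> [8, 0]
OVER     -> [8, 0, 8]
SUB      -> [8, -8]
SUB      -> [16]
STORE 0  -> []
PUSH -50 -> [-50]
POP      -> []
PUSH -57 -> [-57]
LOAD 2   -> [-57, 0]
LT       -> [1]
DUP      -> [1, 1]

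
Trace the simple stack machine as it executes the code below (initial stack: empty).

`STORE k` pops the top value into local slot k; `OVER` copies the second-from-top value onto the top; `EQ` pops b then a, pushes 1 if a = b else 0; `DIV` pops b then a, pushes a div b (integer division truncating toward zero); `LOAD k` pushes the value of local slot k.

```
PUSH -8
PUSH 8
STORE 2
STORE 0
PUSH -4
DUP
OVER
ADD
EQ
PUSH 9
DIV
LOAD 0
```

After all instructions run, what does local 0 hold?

-8

PUSH -8 → [-8]
PUSH 8  → [-8, 8]
STORE 2 → [-8]
STORE 0 → []
PUSH -4 → [-4]
DUP     → [-4, -4]
OVER    → [-4, -4, -4]
ADD     → [-4, -8]
EQ      → [0]
PUSH 9  → [0, 9]
DIV     → [0]
LOAD 0  → [0, -8]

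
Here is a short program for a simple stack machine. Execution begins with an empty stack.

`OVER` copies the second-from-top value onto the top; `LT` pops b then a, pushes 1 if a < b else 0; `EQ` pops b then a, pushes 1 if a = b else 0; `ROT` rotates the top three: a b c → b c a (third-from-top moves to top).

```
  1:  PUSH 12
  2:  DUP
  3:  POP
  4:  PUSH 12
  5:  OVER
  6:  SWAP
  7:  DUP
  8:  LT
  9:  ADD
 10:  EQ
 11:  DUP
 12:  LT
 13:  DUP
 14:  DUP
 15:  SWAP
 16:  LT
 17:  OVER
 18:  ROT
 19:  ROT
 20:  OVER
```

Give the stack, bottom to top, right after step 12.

PUSH 12 : [12]
DUP     : [12, 12]
POP     : [12]
PUSH 12 : [12, 12]
OVER    : [12, 12, 12]
SWAP    : [12, 12, 12]
DUP     : [12, 12, 12, 12]
LT      : [12, 12, 0]
ADD     : [12, 12]
EQ      : [1]
DUP     : [1, 1]
LT      : [0]

[0]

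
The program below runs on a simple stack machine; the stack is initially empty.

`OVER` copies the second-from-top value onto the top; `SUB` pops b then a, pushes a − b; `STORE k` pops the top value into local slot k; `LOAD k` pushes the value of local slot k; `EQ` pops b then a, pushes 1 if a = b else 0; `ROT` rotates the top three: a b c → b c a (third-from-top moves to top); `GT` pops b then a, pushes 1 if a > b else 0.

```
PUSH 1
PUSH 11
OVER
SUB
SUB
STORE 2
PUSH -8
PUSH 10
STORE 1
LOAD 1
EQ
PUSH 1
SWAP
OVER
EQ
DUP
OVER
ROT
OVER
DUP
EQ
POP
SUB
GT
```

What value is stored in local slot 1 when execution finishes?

PUSH 1   [1]
PUSH 11  [1, 11]
OVER     [1, 11, 1]
SUB      [1, 10]
SUB      [-9]
STORE 2  []
PUSH -8  [-8]
PUSH 10  [-8, 10]
STORE 1  [-8]
LOAD 1   [-8, 10]
EQ       [0]
PUSH 1   [0, 1]
SWAP     [1, 0]
OVER     [1, 0, 1]
EQ       [1, 0]
DUP      [1, 0, 0]
OVER     [1, 0, 0, 0]
ROT      [1, 0, 0, 0]
OVER     [1, 0, 0, 0, 0]
DUP      [1, 0, 0, 0, 0, 0]
EQ       [1, 0, 0, 0, 1]
POP      [1, 0, 0, 0]
SUB      [1, 0, 0]
GT       [1, 0]

10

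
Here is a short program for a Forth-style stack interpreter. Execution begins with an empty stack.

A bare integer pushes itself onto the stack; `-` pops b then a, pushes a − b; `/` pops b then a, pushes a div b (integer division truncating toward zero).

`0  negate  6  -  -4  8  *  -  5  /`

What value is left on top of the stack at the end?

5

0       0
negate  0
6       0 6
-       -6
-4      -6 -4
8       -6 -4 8
*       -6 -32
-       26
5       26 5
/       5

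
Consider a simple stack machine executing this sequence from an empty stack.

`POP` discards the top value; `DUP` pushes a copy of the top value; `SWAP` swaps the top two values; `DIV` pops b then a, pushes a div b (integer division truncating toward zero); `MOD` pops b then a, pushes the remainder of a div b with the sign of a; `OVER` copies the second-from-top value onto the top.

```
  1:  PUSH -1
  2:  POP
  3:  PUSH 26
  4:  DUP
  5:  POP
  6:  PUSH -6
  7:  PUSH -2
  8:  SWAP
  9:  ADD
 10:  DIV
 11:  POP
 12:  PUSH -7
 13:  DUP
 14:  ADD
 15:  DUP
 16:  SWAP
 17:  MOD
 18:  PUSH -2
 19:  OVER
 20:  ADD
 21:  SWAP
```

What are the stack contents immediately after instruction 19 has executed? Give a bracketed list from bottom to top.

PUSH -1 → -1
POP     → (empty)
PUSH 26 → 26
DUP     → 26 26
POP     → 26
PUSH -6 → 26 -6
PUSH -2 → 26 -6 -2
SWAP    → 26 -2 -6
ADD     → 26 -8
DIV     → -3
POP     → (empty)
PUSH -7 → -7
DUP     → -7 -7
ADD     → -14
DUP     → -14 -14
SWAP    → -14 -14
MOD     → 0
PUSH -2 → 0 -2
OVER    → 0 -2 0

[0, -2, 0]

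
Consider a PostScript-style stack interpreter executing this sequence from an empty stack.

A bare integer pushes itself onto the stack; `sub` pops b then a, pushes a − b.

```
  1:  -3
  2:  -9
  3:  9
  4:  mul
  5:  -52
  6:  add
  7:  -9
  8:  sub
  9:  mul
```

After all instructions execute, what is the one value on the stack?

372

-3  -> [-3]
-9  -> [-3, -9]
9   -> [-3, -9, 9]
mul -> [-3, -81]
-52 -> [-3, -81, -52]
add -> [-3, -133]
-9  -> [-3, -133, -9]
sub -> [-3, -124]
mul -> [372]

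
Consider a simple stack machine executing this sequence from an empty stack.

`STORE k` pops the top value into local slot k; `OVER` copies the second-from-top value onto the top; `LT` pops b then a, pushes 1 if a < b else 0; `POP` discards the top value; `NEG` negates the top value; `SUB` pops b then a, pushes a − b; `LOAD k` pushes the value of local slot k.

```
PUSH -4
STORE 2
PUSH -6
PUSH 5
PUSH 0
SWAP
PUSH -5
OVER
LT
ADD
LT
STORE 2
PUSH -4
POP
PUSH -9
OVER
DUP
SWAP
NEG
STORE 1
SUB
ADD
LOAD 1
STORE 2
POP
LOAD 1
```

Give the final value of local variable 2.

PUSH -4 -> [-4]
STORE 2 -> []
PUSH -6 -> [-6]
PUSH 5  -> [-6, 5]
PUSH 0  -> [-6, 5, 0]
SWAP    -> [-6, 0, 5]
PUSH -5 -> [-6, 0, 5, -5]
OVER    -> [-6, 0, 5, -5, 5]
LT      -> [-6, 0, 5, 1]
ADD     -> [-6, 0, 6]
LT      -> [-6, 1]
STORE 2 -> [-6]
PUSH -4 -> [-6, -4]
POP     -> [-6]
PUSH -9 -> [-6, -9]
OVER    -> [-6, -9, -6]
DUP     -> [-6, -9, -6, -6]
SWAP    -> [-6, -9, -6, -6]
NEG     -> [-6, -9, -6, 6]
STORE 1 -> [-6, -9, -6]
SUB     -> [-6, -3]
ADD     -> [-9]
LOAD 1  -> [-9, 6]
STORE 2 -> [-9]
POP     -> []
LOAD 1  -> [6]

6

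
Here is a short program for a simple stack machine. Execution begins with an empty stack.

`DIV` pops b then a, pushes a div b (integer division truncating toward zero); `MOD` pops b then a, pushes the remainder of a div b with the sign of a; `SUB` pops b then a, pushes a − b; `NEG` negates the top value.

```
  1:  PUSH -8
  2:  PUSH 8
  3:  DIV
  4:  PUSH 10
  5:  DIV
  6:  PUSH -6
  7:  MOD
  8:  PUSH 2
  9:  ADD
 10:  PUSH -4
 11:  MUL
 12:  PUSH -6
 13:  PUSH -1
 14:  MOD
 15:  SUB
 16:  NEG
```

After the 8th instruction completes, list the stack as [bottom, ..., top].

[0, 2]

PUSH -8 -> -8
PUSH 8  -> -8 8
DIV     -> -1
PUSH 10 -> -1 10
DIV     -> 0
PUSH -6 -> 0 -6
MOD     -> 0
PUSH 2  -> 0 2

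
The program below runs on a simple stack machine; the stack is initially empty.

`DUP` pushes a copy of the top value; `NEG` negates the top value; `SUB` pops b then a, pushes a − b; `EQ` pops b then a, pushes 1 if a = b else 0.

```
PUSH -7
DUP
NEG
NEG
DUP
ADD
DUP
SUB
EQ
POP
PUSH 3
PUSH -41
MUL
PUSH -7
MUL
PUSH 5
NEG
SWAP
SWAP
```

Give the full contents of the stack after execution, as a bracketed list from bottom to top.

[861, -5]

PUSH -7  → [-7]
DUP      → [-7, -7]
NEG      → [-7, 7]
NEG      → [-7, -7]
DUP      → [-7, -7, -7]
ADD      → [-7, -14]
DUP      → [-7, -14, -14]
SUB      → [-7, 0]
EQ       → [0]
POP      → []
PUSH 3   → [3]
PUSH -41 → [3, -41]
MUL      → [-123]
PUSH -7  → [-123, -7]
MUL      → [861]
PUSH 5   → [861, 5]
NEG      → [861, -5]
SWAP     → [-5, 861]
SWAP     → [861, -5]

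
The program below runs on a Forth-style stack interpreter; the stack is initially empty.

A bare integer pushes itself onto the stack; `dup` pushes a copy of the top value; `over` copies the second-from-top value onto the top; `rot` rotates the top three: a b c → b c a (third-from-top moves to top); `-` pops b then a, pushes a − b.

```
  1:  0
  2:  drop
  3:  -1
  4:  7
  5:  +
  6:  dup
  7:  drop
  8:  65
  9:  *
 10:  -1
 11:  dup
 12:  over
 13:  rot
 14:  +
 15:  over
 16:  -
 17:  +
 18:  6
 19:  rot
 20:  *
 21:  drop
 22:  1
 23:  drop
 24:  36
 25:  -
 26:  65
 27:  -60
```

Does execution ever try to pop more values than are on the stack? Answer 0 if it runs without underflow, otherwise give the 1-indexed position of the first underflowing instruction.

0    → 0
drop → (empty)
-1   → -1
7    → -1 7
+    → 6
dup  → 6 6
drop → 6
65   → 6 65
*    → 390
-1   → 390 -1
dup  → 390 -1 -1
over → 390 -1 -1 -1
rot  → 390 -1 -1 -1
+    → 390 -1 -2
over → 390 -1 -2 -1
-    → 390 -1 -1
+    → 390 -2
6    → 390 -2 6
rot  → -2 6 390
*    → -2 2340
drop → -2
1    → -2 1
drop → -2
36   → -2 36
-    → -38
65   → -38 65
-60  → -38 65 -60

0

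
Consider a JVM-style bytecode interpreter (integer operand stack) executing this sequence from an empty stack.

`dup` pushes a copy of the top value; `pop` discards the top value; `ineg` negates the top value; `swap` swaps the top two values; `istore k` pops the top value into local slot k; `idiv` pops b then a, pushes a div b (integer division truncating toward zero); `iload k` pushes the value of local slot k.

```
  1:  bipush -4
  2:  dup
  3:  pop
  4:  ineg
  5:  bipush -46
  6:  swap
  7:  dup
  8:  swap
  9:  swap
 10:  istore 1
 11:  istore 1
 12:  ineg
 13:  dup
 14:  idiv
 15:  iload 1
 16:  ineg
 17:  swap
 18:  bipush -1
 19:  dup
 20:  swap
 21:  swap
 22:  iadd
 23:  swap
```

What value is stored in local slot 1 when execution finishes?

bipush -4  : -4
dup        : -4 -4
pop        : -4
ineg       : 4
bipush -46 : 4 -46
swap       : -46 4
dup        : -46 4 4
swap       : -46 4 4
swap       : -46 4 4
istore 1   : -46 4
istore 1   : -46
ineg       : 46
dup        : 46 46
idiv       : 1
iload 1    : 1 4
ineg       : 1 -4
swap       : -4 1
bipush -1  : -4 1 -1
dup        : -4 1 -1 -1
swap       : -4 1 -1 -1
swap       : -4 1 -1 -1
iadd       : -4 1 -2
swap       : -4 -2 1

4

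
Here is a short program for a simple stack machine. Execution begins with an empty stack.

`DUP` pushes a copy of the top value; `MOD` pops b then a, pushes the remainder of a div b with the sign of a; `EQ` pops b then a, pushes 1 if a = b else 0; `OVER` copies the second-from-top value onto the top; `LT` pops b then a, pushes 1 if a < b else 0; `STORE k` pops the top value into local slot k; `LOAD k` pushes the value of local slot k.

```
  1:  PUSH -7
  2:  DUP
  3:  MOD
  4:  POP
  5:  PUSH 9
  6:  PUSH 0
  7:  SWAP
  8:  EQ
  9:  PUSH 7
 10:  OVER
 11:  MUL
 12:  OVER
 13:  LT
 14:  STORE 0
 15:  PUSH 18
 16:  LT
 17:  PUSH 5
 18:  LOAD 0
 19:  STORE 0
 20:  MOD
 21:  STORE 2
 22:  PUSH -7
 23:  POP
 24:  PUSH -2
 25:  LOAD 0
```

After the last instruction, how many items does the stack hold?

2

PUSH -7  -7
DUP      -7 -7
MOD      0
POP      (empty)
PUSH 9   9
PUSH 0   9 0
SWAP     0 9
EQ       0
PUSH 7   0 7
OVER     0 7 0
MUL      0 0
OVER     0 0 0
LT       0 0
STORE 0  0
PUSH 18  0 18
LT       1
PUSH 5   1 5
LOAD 0   1 5 0
STORE 0  1 5
MOD      1
STORE 2  (empty)
PUSH -7  -7
POP      (empty)
PUSH -2  -2
LOAD 0   -2 0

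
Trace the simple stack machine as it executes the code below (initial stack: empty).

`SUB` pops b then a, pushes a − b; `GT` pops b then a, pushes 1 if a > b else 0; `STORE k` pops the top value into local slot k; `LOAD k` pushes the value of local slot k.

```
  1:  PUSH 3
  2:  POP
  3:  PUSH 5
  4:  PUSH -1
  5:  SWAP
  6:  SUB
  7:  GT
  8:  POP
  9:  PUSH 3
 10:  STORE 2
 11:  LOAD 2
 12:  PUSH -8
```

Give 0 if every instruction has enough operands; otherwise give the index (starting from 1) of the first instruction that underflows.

7

PUSH 3  : 3
POP     : (empty)
PUSH 5  : 5
PUSH -1 : 5 -1
SWAP    : -1 5
SUB     : -6
GT  — needs 2 operands, stack has 1 → underflow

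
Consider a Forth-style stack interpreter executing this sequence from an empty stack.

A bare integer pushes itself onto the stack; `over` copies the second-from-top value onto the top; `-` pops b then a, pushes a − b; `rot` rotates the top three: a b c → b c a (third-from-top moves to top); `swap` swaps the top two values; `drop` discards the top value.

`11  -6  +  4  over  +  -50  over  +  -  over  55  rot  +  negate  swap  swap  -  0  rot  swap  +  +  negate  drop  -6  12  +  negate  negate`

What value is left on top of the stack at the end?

6

11     → [11]
-6     → [11, -6]
+      → [5]
4      → [5, 4]
over   → [5, 4, 5]
+      → [5, 9]
-50    → [5, 9, -50]
over   → [5, 9, -50, 9]
+      → [5, 9, -41]
-      → [5, 50]
over   → [5, 50, 5]
55     → [5, 50, 5, 55]
rot    → [5, 5, 55, 50]
+      → [5, 5, 105]
negate → [5, 5, -105]
swap   → [5, -105, 5]
swap   → [5, 5, -105]
-      → [5, 110]
0      → [5, 110, 0]
rot    → [110, 0, 5]
swap   → [110, 5, 0]
+      → [110, 5]
+      → [115]
negate → [-115]
drop   → []
-6     → [-6]
12     → [-6, 12]
+      → [6]
negate → [-6]
negate → [6]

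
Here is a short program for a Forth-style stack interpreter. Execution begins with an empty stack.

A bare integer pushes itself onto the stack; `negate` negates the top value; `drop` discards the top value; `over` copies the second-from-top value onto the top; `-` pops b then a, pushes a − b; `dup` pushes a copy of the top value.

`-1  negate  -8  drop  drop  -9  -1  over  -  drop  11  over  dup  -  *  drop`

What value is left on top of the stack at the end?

-9

-1      [-1]
negate  [1]
-8      [1, -8]
drop    [1]
drop    []
-9      [-9]
-1      [-9, -1]
over    [-9, -1, -9]
-       [-9, 8]
drop    [-9]
11      [-9, 11]
over    [-9, 11, -9]
dup     [-9, 11, -9, -9]
-       [-9, 11, 0]
*       [-9, 0]
drop    [-9]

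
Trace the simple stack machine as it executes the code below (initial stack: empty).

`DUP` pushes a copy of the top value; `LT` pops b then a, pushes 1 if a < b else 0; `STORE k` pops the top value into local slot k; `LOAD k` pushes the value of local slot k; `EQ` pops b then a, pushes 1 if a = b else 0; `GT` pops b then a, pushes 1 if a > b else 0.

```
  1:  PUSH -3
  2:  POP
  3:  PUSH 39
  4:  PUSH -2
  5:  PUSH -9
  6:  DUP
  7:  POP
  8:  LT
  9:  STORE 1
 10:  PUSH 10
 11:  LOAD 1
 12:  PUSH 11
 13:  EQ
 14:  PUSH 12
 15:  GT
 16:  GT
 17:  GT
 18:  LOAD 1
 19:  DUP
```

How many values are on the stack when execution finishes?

PUSH -3  [-3]
POP      []
PUSH 39  [39]
PUSH -2  [39, -2]
PUSH -9  [39, -2, -9]
DUP      [39, -2, -9, -9]
POP      [39, -2, -9]
LT       [39, 0]
STORE 1  [39]
PUSH 10  [39, 10]
LOAD 1   [39, 10, 0]
PUSH 11  [39, 10, 0, 11]
EQ       [39, 10, 0]
PUSH 12  [39, 10, 0, 12]
GT       [39, 10, 0]
GT       [39, 1]
GT       [1]
LOAD 1   [1, 0]
DUP      [1, 0, 0]

3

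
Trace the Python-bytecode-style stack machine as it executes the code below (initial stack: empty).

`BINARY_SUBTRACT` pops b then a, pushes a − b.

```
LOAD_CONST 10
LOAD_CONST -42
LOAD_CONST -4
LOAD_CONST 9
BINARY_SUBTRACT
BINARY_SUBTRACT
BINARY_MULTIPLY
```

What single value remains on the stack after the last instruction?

LOAD_CONST 10   -> [10]
LOAD_CONST -42  -> [10, -42]
LOAD_CONST -4   -> [10, -42, -4]
LOAD_CONST 9    -> [10, -42, -4, 9]
BINARY_SUBTRACT -> [10, -42, -13]
BINARY_SUBTRACT -> [10, -29]
BINARY_MULTIPLY -> [-290]

-290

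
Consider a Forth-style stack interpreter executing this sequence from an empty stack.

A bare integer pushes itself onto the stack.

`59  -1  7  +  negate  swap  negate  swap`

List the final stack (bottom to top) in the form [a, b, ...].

[-59, -6]

59     → [59]
-1     → [59, -1]
7      → [59, -1, 7]
+      → [59, 6]
negate → [59, -6]
swap   → [-6, 59]
negate → [-6, -59]
swap   → [-59, -6]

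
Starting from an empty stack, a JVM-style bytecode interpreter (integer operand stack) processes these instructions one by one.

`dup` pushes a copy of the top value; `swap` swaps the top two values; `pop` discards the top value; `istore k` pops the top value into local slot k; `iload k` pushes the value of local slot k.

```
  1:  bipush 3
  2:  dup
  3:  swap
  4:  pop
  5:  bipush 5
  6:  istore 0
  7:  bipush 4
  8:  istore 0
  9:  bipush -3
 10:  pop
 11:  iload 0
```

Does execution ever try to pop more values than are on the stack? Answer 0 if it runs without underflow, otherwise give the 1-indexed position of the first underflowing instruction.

0

bipush 3   3
dup        3 3
swap       3 3
pop        3
bipush 5   3 5
istore 0   3
bipush 4   3 4
istore 0   3
bipush -3  3 -3
pop        3
iload 0    3 4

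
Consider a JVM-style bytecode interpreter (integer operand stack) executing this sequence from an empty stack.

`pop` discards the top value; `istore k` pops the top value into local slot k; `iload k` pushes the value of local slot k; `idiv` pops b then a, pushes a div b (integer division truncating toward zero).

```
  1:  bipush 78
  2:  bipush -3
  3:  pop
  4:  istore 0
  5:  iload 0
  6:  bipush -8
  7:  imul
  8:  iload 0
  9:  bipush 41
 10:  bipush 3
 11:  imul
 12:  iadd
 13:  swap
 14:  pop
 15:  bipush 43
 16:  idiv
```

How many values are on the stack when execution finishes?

1

bipush 78  78
bipush -3  78 -3
pop        78
istore 0   (empty)
iload 0    78
bipush -8  78 -8
imul       -624
iload 0    -624 78
bipush 41  -624 78 41
bipush 3   -624 78 41 3
imul       -624 78 123
iadd       -624 201
swap       201 -624
pop        201
bipush 43  201 43
idiv       4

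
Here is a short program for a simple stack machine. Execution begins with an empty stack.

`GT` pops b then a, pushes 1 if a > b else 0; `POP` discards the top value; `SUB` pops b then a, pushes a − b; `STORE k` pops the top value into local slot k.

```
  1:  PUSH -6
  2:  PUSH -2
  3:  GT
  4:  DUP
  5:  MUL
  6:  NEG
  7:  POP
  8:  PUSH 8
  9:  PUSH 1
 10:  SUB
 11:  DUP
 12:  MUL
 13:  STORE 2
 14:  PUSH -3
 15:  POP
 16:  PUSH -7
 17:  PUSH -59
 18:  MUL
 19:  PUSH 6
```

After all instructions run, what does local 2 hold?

49

PUSH -6   -6
PUSH -2   -6 -2
GT        0
DUP       0 0
MUL       0
NEG       0
POP       (empty)
PUSH 8    8
PUSH 1    8 1
SUB       7
DUP       7 7
MUL       49
STORE 2   (empty)
PUSH -3   -3
POP       (empty)
PUSH -7   -7
PUSH -59  -7 -59
MUL       413
PUSH 6    413 6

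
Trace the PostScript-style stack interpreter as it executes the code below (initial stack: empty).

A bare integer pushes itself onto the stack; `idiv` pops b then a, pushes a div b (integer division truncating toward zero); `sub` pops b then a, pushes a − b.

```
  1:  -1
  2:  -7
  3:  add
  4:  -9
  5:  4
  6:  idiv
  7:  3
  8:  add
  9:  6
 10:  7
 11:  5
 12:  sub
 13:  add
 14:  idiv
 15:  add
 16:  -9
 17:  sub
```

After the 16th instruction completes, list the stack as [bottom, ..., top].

-1   -> -1
-7   -> -1 -7
add  -> -8
-9   -> -8 -9
4    -> -8 -9 4
idiv -> -8 -2
3    -> -8 -2 3
add  -> -8 1
6    -> -8 1 6
7    -> -8 1 6 7
5    -> -8 1 6 7 5
sub  -> -8 1 6 2
add  -> -8 1 8
idiv -> -8 0
add  -> -8
-9   -> -8 -9

[-8, -9]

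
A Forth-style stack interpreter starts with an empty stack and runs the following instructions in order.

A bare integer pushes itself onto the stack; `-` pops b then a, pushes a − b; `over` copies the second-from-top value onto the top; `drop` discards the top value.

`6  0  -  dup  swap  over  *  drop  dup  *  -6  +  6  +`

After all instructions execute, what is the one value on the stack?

6    -> 6
0    -> 6 0
-    -> 6
dup  -> 6 6
swap -> 6 6
over -> 6 6 6
*    -> 6 36
drop -> 6
dup  -> 6 6
*    -> 36
-6   -> 36 -6
+    -> 30
6    -> 30 6
+    -> 36

36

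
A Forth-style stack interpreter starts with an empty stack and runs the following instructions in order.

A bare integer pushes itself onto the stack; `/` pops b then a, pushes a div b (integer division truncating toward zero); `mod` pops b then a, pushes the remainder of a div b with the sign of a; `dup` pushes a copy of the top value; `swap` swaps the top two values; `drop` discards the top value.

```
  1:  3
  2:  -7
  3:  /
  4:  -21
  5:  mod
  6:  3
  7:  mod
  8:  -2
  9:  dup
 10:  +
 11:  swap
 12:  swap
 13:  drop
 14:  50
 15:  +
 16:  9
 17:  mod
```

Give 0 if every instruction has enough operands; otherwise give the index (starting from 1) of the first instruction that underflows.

0

3    : 3
-7   : 3 -7
/    : 0
-21  : 0 -21
mod  : 0
3    : 0 3
mod  : 0
-2   : 0 -2
dup  : 0 -2 -2
+    : 0 -4
swap : -4 0
swap : 0 -4
drop : 0
50   : 0 50
+    : 50
9    : 50 9
mod  : 5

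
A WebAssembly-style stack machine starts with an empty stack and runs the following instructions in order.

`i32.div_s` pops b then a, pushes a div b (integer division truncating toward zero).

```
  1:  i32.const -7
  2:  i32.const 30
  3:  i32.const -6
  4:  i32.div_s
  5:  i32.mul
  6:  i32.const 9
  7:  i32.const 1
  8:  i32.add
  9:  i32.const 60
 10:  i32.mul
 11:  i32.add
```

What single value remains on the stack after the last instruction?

i32.const -7 : -7
i32.const 30 : -7 30
i32.const -6 : -7 30 -6
i32.div_s    : -7 -5
i32.mul      : 35
i32.const 9  : 35 9
i32.const 1  : 35 9 1
i32.add      : 35 10
i32.const 60 : 35 10 60
i32.mul      : 35 600
i32.add      : 635

635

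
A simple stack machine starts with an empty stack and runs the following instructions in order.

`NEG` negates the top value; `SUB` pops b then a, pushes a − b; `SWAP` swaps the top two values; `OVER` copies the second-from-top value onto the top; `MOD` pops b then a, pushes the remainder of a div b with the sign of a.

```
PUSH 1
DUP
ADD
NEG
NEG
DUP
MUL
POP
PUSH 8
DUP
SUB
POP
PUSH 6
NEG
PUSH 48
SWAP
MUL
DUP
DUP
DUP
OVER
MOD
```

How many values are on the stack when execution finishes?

4

PUSH 1   1
DUP      1 1
ADD      2
NEG      -2
NEG      2
DUP      2 2
MUL      4
POP      (empty)
PUSH 8   8
DUP      8 8
SUB      0
POP      (empty)
PUSH 6   6
NEG      -6
PUSH 48  -6 48
SWAP     48 -6
MUL      -288
DUP      -288 -288
DUP      -288 -288 -288
DUP      -288 -288 -288 -288
OVER     -288 -288 -288 -288 -288
MOD      -288 -288 -288 0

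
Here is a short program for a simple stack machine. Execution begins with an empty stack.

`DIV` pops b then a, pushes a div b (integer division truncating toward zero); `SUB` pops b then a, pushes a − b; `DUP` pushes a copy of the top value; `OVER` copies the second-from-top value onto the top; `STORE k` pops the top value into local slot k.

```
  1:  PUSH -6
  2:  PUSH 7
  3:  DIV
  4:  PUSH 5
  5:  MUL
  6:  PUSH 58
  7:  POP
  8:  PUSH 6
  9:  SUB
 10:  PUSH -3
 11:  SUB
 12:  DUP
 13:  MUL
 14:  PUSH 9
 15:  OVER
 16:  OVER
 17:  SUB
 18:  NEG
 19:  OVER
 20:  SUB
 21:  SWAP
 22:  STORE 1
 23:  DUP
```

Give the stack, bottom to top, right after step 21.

PUSH -6 -> -6
PUSH 7  -> -6 7
DIV     -> 0
PUSH 5  -> 0 5
MUL     -> 0
PUSH 58 -> 0 58
POP     -> 0
PUSH 6  -> 0 6
SUB     -> -6
PUSH -3 -> -6 -3
SUB     -> -3
DUP     -> -3 -3
MUL     -> 9
PUSH 9  -> 9 9
OVER    -> 9 9 9
OVER    -> 9 9 9 9
SUB     -> 9 9 0
NEG     -> 9 9 0
OVER    -> 9 9 0 9
SUB     -> 9 9 -9
SWAP    -> 9 -9 9

[9, -9, 9]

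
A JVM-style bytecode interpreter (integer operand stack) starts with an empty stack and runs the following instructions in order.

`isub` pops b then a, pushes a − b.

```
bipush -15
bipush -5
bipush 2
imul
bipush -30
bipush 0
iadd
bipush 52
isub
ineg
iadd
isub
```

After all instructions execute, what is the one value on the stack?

-87

bipush -15 : -15
bipush -5  : -15 -5
bipush 2   : -15 -5 2
imul       : -15 -10
bipush -30 : -15 -10 -30
bipush 0   : -15 -10 -30 0
iadd       : -15 -10 -30
bipush 52  : -15 -10 -30 52
isub       : -15 -10 -82
ineg       : -15 -10 82
iadd       : -15 72
isub       : -87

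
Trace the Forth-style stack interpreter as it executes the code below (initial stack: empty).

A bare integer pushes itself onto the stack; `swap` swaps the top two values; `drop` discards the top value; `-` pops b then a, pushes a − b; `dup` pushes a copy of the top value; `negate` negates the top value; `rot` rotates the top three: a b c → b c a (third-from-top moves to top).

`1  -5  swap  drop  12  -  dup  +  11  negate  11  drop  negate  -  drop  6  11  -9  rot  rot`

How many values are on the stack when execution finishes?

3

1      -> [1]
-5     -> [1, -5]
swap   -> [-5, 1]
drop   -> [-5]
12     -> [-5, 12]
-      -> [-17]
dup    -> [-17, -17]
+      -> [-34]
11     -> [-34, 11]
negate -> [-34, -11]
11     -> [-34, -11, 11]
drop   -> [-34, -11]
negate -> [-34, 11]
-      -> [-45]
drop   -> []
6      -> [6]
11     -> [6, 11]
-9     -> [6, 11, -9]
rot    -> [11, -9, 6]
rot    -> [-9, 6, 11]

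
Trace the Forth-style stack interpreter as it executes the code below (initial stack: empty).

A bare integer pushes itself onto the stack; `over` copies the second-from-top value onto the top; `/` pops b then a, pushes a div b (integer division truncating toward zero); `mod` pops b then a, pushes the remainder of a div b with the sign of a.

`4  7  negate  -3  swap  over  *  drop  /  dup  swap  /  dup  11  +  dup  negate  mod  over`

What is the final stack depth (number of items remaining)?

4      : 4
7      : 4 7
negate : 4 -7
-3     : 4 -7 -3
swap   : 4 -3 -7
over   : 4 -3 -7 -3
*      : 4 -3 21
drop   : 4 -3
/      : -1
dup    : -1 -1
swap   : -1 -1
/      : 1
dup    : 1 1
11     : 1 1 11
+      : 1 12
dup    : 1 12 12
negate : 1 12 -12
mod    : 1 0
over   : 1 0 1

3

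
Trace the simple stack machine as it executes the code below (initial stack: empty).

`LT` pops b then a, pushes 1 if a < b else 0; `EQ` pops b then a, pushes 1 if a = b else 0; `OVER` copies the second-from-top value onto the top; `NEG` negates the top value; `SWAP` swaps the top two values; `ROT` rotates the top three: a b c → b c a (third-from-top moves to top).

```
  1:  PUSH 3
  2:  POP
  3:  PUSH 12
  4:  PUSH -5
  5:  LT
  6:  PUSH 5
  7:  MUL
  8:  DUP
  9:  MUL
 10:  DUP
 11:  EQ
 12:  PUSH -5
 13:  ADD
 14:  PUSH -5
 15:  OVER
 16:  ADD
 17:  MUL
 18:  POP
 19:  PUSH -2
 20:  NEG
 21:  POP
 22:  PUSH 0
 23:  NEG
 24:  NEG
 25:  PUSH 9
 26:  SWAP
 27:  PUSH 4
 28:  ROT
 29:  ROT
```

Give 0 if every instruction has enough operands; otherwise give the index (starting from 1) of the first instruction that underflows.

0

PUSH 3  : 3
POP     : (empty)
PUSH 12 : 12
PUSH -5 : 12 -5
LT      : 0
PUSH 5  : 0 5
MUL     : 0
DUP     : 0 0
MUL     : 0
DUP     : 0 0
EQ      : 1
PUSH -5 : 1 -5
ADD     : -4
PUSH -5 : -4 -5
OVER    : -4 -5 -4
ADD     : -4 -9
MUL     : 36
POP     : (empty)
PUSH -2 : -2
NEG     : 2
POP     : (empty)
PUSH 0  : 0
NEG     : 0
NEG     : 0
PUSH 9  : 0 9
SWAP    : 9 0
PUSH 4  : 9 0 4
ROT     : 0 4 9
ROT     : 4 9 0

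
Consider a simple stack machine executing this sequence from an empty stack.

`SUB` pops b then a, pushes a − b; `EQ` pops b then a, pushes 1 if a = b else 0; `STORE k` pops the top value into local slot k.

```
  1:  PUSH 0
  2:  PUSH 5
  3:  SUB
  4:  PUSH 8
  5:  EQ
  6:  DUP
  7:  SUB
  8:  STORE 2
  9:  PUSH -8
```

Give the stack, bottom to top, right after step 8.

[]

PUSH 0  : 0
PUSH 5  : 0 5
SUB     : -5
PUSH 8  : -5 8
EQ      : 0
DUP     : 0 0
SUB     : 0
STORE 2 : (empty)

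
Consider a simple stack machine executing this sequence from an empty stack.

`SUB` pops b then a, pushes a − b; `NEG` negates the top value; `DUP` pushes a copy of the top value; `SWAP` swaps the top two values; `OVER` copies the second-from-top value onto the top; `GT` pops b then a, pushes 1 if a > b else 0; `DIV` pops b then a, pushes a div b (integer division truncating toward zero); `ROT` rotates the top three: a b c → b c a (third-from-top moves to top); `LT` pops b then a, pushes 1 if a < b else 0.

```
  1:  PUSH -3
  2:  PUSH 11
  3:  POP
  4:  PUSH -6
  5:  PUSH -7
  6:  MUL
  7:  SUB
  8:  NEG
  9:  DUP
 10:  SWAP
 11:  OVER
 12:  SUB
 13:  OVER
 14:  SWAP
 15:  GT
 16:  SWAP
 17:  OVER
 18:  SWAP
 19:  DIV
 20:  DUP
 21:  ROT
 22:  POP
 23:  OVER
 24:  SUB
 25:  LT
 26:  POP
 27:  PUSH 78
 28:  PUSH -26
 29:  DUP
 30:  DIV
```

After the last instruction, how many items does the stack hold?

PUSH -3  : [-3]
PUSH 11  : [-3, 11]
POP      : [-3]
PUSH -6  : [-3, -6]
PUSH -7  : [-3, -6, -7]
MUL      : [-3, 42]
SUB      : [-45]
NEG      : [45]
DUP      : [45, 45]
SWAP     : [45, 45]
OVER     : [45, 45, 45]
SUB      : [45, 0]
OVER     : [45, 0, 45]
SWAP     : [45, 45, 0]
GT       : [45, 1]
SWAP     : [1, 45]
OVER     : [1, 45, 1]
SWAP     : [1, 1, 45]
DIV      : [1, 0]
DUP      : [1, 0, 0]
ROT      : [0, 0, 1]
POP      : [0, 0]
OVER     : [0, 0, 0]
SUB      : [0, 0]
LT       : [0]
POP      : []
PUSH 78  : [78]
PUSH -26 : [78, -26]
DUP      : [78, -26, -26]
DIV      : [78, 1]

2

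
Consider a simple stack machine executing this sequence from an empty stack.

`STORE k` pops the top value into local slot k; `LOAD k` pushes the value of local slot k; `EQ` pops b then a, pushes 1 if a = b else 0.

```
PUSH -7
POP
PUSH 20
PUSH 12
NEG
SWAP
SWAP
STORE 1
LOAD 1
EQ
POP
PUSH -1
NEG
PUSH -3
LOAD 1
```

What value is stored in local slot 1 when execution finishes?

-12

PUSH -7 : [-7]
POP     : []
PUSH 20 : [20]
PUSH 12 : [20, 12]
NEG     : [20, -12]
SWAP    : [-12, 20]
SWAP    : [20, -12]
STORE 1 : [20]
LOAD 1  : [20, -12]
EQ      : [0]
POP     : []
PUSH -1 : [-1]
NEG     : [1]
PUSH -3 : [1, -3]
LOAD 1  : [1, -3, -12]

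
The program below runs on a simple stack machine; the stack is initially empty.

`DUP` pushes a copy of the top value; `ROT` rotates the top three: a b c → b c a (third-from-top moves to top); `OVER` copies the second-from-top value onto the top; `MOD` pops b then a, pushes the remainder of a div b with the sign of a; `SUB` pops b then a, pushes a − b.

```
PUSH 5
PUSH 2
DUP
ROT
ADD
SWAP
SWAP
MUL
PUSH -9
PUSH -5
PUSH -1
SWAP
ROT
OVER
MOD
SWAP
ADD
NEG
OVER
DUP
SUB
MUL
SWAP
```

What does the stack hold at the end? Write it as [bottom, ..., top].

PUSH 5  : [5]
PUSH 2  : [5, 2]
DUP     : [5, 2, 2]
ROT     : [2, 2, 5]
ADD     : [2, 7]
SWAP    : [7, 2]
SWAP    : [2, 7]
MUL     : [14]
PUSH -9 : [14, -9]
PUSH -5 : [14, -9, -5]
PUSH -1 : [14, -9, -5, -1]
SWAP    : [14, -9, -1, -5]
ROT     : [14, -1, -5, -9]
OVER    : [14, -1, -5, -9, -5]
MOD     : [14, -1, -5, -4]
SWAP    : [14, -1, -4, -5]
ADD     : [14, -1, -9]
NEG     : [14, -1, 9]
OVER    : [14, -1, 9, -1]
DUP     : [14, -1, 9, -1, -1]
SUB     : [14, -1, 9, 0]
MUL     : [14, -1, 0]
SWAP    : [14, 0, -1]

[14, 0, -1]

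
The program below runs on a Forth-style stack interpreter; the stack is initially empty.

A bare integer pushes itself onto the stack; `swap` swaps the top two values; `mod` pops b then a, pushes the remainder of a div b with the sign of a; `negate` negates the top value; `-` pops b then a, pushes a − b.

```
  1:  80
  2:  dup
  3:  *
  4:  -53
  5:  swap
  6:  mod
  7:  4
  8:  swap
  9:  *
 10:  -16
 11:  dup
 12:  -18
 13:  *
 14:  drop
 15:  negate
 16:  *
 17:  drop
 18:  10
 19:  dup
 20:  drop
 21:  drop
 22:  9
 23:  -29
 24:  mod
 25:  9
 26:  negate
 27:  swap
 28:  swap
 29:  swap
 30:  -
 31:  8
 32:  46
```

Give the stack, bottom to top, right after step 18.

[10]

80     : 80
dup    : 80 80
*      : 6400
-53    : 6400 -53
swap   : -53 6400
mod    : -53
4      : -53 4
swap   : 4 -53
*      : -212
-16    : -212 -16
dup    : -212 -16 -16
-18    : -212 -16 -16 -18
*      : -212 -16 288
drop   : -212 -16
negate : -212 16
*      : -3392
drop   : (empty)
10     : 10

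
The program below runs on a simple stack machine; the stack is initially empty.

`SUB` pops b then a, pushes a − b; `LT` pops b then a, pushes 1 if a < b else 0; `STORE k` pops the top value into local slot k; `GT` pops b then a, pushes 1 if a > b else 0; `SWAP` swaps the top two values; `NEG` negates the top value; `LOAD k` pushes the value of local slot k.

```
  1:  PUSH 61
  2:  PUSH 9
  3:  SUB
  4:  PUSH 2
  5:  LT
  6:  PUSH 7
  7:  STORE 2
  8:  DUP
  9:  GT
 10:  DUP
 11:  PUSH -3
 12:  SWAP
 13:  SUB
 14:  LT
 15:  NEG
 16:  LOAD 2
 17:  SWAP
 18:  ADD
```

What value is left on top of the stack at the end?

PUSH 61 : [61]
PUSH 9  : [61, 9]
SUB     : [52]
PUSH 2  : [52, 2]
LT      : [0]
PUSH 7  : [0, 7]
STORE 2 : [0]
DUP     : [0, 0]
GT      : [0]
DUP     : [0, 0]
PUSH -3 : [0, 0, -3]
SWAP    : [0, -3, 0]
SUB     : [0, -3]
LT      : [0]
NEG     : [0]
LOAD 2  : [0, 7]
SWAP    : [7, 0]
ADD     : [7]

7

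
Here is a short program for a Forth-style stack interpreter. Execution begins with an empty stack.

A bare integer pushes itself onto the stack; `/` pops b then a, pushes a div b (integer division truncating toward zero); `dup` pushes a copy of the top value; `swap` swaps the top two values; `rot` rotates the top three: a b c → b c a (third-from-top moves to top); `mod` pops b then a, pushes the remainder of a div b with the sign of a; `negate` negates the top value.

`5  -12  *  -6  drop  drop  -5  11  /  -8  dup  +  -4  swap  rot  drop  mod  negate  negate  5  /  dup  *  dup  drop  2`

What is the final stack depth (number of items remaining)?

2

5       5
-12     5 -12
*       -60
-6      -60 -6
drop    -60
drop    (empty)
-5      -5
11      -5 11
/       0
-8      0 -8
dup     0 -8 -8
+       0 -16
-4      0 -16 -4
swap    0 -4 -16
rot     -4 -16 0
drop    -4 -16
mod     -4
negate  4
negate  -4
5       -4 5
/       0
dup     0 0
*       0
dup     0 0
drop    0
2       0 2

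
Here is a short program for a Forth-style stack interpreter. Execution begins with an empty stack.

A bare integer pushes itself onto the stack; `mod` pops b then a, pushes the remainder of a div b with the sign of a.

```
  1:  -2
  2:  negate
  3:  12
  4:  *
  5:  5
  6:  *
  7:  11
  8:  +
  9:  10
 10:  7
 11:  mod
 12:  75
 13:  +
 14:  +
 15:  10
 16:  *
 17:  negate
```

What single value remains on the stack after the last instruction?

-2      [-2]
negate  [2]
12      [2, 12]
*       [24]
5       [24, 5]
*       [120]
11      [120, 11]
+       [131]
10      [131, 10]
7       [131, 10, 7]
mod     [131, 3]
75      [131, 3, 75]
+       [131, 78]
+       [209]
10      [209, 10]
*       [2090]
negate  [-2090]

-2090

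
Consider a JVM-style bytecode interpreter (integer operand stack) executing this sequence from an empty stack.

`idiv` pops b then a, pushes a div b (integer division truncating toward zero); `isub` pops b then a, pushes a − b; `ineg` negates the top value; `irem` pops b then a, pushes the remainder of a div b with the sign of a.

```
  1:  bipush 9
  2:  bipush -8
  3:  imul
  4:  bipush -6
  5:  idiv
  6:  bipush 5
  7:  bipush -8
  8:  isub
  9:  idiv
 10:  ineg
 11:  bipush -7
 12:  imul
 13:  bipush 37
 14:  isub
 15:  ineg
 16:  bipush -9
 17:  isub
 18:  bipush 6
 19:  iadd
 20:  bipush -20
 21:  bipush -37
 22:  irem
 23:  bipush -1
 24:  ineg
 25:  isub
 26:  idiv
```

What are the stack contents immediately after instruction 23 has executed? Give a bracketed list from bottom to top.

[52, -20, -1]

bipush 9   : 9
bipush -8  : 9 -8
imul       : -72
bipush -6  : -72 -6
idiv       : 12
bipush 5   : 12 5
bipush -8  : 12 5 -8
isub       : 12 13
idiv       : 0
ineg       : 0
bipush -7  : 0 -7
imul       : 0
bipush 37  : 0 37
isub       : -37
ineg       : 37
bipush -9  : 37 -9
isub       : 46
bipush 6   : 46 6
iadd       : 52
bipush -20 : 52 -20
bipush -37 : 52 -20 -37
irem       : 52 -20
bipush -1  : 52 -20 -1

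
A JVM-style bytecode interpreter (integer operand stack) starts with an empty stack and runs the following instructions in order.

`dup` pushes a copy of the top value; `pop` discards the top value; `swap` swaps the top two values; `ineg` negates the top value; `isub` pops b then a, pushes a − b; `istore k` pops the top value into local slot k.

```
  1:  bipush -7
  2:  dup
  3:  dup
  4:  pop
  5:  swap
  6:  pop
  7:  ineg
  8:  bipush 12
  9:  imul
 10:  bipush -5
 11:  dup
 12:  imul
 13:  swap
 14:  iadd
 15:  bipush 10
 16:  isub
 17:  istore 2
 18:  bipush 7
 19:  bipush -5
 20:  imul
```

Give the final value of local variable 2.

bipush -7 : -7
dup       : -7 -7
dup       : -7 -7 -7
pop       : -7 -7
swap      : -7 -7
pop       : -7
ineg      : 7
bipush 12 : 7 12
imul      : 84
bipush -5 : 84 -5
dup       : 84 -5 -5
imul      : 84 25
swap      : 25 84
iadd      : 109
bipush 10 : 109 10
isub      : 99
istore 2  : (empty)
bipush 7  : 7
bipush -5 : 7 -5
imul      : -35

99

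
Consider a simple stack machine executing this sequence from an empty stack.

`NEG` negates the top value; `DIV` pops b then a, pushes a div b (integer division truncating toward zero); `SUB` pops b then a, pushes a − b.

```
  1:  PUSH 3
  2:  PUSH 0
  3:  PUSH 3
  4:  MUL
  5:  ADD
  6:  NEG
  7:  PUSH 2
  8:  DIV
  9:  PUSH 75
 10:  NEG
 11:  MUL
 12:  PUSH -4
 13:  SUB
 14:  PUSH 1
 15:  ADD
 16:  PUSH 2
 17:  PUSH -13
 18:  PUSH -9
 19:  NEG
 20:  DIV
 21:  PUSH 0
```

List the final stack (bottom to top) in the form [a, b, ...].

PUSH 3   → [3]
PUSH 0   → [3, 0]
PUSH 3   → [3, 0, 3]
MUL      → [3, 0]
ADD      → [3]
NEG      → [-3]
PUSH 2   → [-3, 2]
DIV      → [-1]
PUSH 75  → [-1, 75]
NEG      → [-1, -75]
MUL      → [75]
PUSH -4  → [75, -4]
SUB      → [79]
PUSH 1   → [79, 1]
ADD      → [80]
PUSH 2   → [80, 2]
PUSH -13 → [80, 2, -13]
PUSH -9  → [80, 2, -13, -9]
NEG      → [80, 2, -13, 9]
DIV      → [80, 2, -1]
PUSH 0   → [80, 2, -1, 0]

[80, 2, -1, 0]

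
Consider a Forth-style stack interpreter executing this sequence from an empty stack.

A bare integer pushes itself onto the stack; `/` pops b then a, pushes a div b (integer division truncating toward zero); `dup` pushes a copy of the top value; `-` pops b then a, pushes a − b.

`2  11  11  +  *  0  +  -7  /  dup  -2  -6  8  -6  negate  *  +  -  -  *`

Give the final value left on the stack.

2      → 2
11     → 2 11
11     → 2 11 11
+      → 2 22
*      → 44
0      → 44 0
+      → 44
-7     → 44 -7
/      → -6
dup    → -6 -6
-2     → -6 -6 -2
-6     → -6 -6 -2 -6
8      → -6 -6 -2 -6 8
-6     → -6 -6 -2 -6 8 -6
negate → -6 -6 -2 -6 8 6
*      → -6 -6 -2 -6 48
+      → -6 -6 -2 42
-      → -6 -6 -44
-      → -6 38
*      → -228

-228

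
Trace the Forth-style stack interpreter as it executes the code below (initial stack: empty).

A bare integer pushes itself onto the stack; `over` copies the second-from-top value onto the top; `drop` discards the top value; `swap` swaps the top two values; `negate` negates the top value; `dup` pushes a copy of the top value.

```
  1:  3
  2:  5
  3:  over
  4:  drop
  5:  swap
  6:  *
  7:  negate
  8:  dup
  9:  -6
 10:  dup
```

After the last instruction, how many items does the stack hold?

4

3      → 3
5      → 3 5
over   → 3 5 3
drop   → 3 5
swap   → 5 3
*      → 15
negate → -15
dup    → -15 -15
-6     → -15 -15 -6
dup    → -15 -15 -6 -6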